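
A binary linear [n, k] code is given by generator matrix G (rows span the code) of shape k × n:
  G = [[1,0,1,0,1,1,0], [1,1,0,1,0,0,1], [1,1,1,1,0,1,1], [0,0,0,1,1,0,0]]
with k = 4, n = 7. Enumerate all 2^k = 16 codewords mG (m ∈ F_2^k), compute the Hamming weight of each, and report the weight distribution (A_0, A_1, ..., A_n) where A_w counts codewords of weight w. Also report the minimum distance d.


Weight distribution: A_0 = 1, A_2 = 5, A_4 = 7, A_6 = 3. Minimum distance d = 2.

Enumerate all 2^4 = 16 messages m ∈ F_2^4.
For each, compute codeword c = mG in F_2^7, then tally its weight.
  m = 0000 → c = 0000000, weight = 0.
  m = 1000 → c = 1010110, weight = 4.
  m = 0100 → c = 1101001, weight = 4.
  m = 1100 → c = 0111111, weight = 6.
  m = 0010 → c = 1111011, weight = 6.
  m = 1010 → c = 0101101, weight = 4.
  m = 0110 → c = 0010010, weight = 2.
  m = 1110 → c = 1000100, weight = 2.
  m = 0001 → c = 0001100, weight = 2.
  m = 1001 → c = 1011010, weight = 4.
  m = 0101 → c = 1100101, weight = 4.
  m = 1101 → c = 0110011, weight = 4.
  m = 0011 → c = 1110111, weight = 6.
  m = 1011 → c = 0100001, weight = 2.
  m = 0111 → c = 0011110, weight = 4.
  m = 1111 → c = 1001000, weight = 2.
Tally weights:
  weight 0: 1 codewords.
  weight 2: 5 codewords.
  weight 4: 7 codewords.
  weight 6: 3 codewords.
Minimum distance d = smallest w > 0 with A_w > 0 = 2.
Sanity: Σ A_w = 16 = 2^4 = 16 ✓.


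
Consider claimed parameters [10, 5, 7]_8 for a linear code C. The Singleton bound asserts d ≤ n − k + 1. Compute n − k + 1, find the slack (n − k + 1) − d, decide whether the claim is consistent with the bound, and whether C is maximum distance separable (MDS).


Singleton RHS = n − k + 1 = 6, slack = -1, bound violated (no such code; not MDS).

Singleton bound: d ≤ n − k + 1.
Here n = 10, k = 5, so n − k + 1 = 6.
Given d = 7, check d ≤ 6: NO.
Slack = (n − k + 1) − d = -1.
The slack is negative: d = 7 exceeds n − k + 1 = 6 by 1, so the Singleton bound is violated and no linear [10, 5, 7]_8 code can exist. In particular it is not MDS (MDS requires d = n − k + 1 exactly).
Description: the claimed parameters are [10, 5, 7]_8; such a code would be impossible (violates the Singleton bound).


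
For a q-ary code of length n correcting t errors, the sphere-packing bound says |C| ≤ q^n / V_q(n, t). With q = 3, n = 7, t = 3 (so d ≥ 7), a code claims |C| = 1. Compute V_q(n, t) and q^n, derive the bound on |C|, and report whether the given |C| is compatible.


V_q(n, t) = 379, q^n = 2187, Hamming bound = 5, |C| = 1 ≤ bound (satisfied).

Step 1: Compute V_q(n, t) = Σ_{j=0}^3 C(n, j) (q−1)^j.
  j = 0: C(7,0)·(2)^0 = 1·1 = 1.
  j = 1: C(7,1)·(2)^1 = 7·2 = 14.
  j = 2: C(7,2)·(2)^2 = 21·4 = 84.
  j = 3: C(7,3)·(2)^3 = 35·8 = 280.
  V_q(n, t) = 1 + 14 + 84 + 280 = 379.
Step 2: q^n = 3^7 = 2187.
Step 3: Hamming bound ⌊q^n / V_q(n,t)⌋ = ⌊2187/379⌋ = 5.
Step 4: Compare |C| = 1 to 5: satisfied.
The claimed |C| lies below the Hamming bound.


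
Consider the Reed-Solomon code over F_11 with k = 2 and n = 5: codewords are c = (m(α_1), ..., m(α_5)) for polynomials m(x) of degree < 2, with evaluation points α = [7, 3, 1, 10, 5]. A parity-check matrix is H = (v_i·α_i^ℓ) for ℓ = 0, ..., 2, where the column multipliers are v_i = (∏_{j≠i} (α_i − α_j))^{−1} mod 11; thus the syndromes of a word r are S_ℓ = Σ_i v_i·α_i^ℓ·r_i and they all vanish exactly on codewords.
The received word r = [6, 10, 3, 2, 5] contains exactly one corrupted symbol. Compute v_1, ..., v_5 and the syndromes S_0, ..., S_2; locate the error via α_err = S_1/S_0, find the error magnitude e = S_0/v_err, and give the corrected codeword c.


S = (8, 2, 6), error at position 2, error magnitude e = 6, c = [6, 4, 3, 2, 5].

Step 1: column multipliers v_i = (∏_{j≠i}(α_i − α_j))^{−1} mod 11.
  i = 1 (α = 7): (7−3)(7−1)(7−10)(7−5) = 4·6·(−3)·2 = −144 ≡ 10, so v_1 = 10^{−1} = 10 (mod 11).
  i = 2 (α = 3): (3−7)(3−1)(3−10)(3−5) = (−4)·2·(−7)·(−2) = −112 ≡ 9, so v_2 = 9^{−1} = 5 (mod 11).
  i = 3 (α = 1): (1−7)(1−3)(1−10)(1−5) = (−6)·(−2)·(−9)·(−4) = 432 ≡ 3, so v_3 = 3^{−1} = 4 (mod 11).
  i = 4 (α = 10): (10−7)(10−3)(10−1)(10−5) = 3·7·9·5 = 945 ≡ 10, so v_4 = 10^{−1} = 10 (mod 11).
  i = 5 (α = 5): (5−7)(5−3)(5−1)(5−10) = (−2)·2·4·(−5) = 80 ≡ 3, so v_5 = 3^{−1} = 4 (mod 11).
  v = [10, 5, 4, 10, 4].
Step 2: syndromes of r = [6, 10, 3, 2, 5] (all sums mod 11).
  S_0 = Σ v_i r_i = 10·6 + 5·10 + 4·3 + 10·2 + 4·5 = 162 ≡ 8.
  S_1 = Σ v_i α_i r_i = 10·7·6 + 5·3·10 + 4·1·3 + 10·10·2 + 4·5·5 = 882 ≡ 2.
  α_i^2 mod 11 = [5, 9, 1, 1, 3].
  S_2 = Σ v_i α_i^2 r_i = 10·5·6 + 5·9·10 + 4·1·3 + 10·1·2 + 4·3·5 = 842 ≡ 6.
  S = (8, 2, 6) ≠ 0, so r is not a codeword (an error is present).
Step 3: locate the error. For a single error e at position i, S_ℓ = v_i·e·α_i^ℓ, so α_err = S_1/S_0.
  S_0^{−1} = 8^{−1} = 7 (mod 11), so α_err = 2·7 = 14 ≡ 3 = α_2. Error position i = 2.
  Consistency check: S_2/S_1 = 6·6 = 36 ≡ 3 = α_err ✓ (single-error assumption holds).
Step 4: error magnitude e = S_0/v_2 = S_0·∏_{j≠2}(α_2 − α_j) = 8·9 = 72 ≡ 6 (mod 11).
Step 5: correct position 2: c_2 = r_2 − e = 10 − 6 ≡ 4 (mod 11). Hence c = [6, 4, 3, 2, 5].
  Check: interpolating c through the α_i gives m(x) = 8 + 6·x (degree < 2) with m(α_i) = c_i for every i, so c is indeed a codeword.


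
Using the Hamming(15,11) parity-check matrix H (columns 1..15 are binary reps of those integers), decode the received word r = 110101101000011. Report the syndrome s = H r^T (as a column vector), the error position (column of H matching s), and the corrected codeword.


s = (1, 1, 1, 0)^T, error position = 14, corrected codeword c = 110101101000001

Compute s = H r^T mod 2 one row at a time:
  s_1 = 0 + 1 + 0 + 0 + 0 + 0 + 1 + 1 = 3 ≡ 1 (mod 2).
  s_2 = 1 + 0 + 1 + 1 + 0 + 0 + 1 + 1 = 5 ≡ 1 (mod 2).
  s_3 = 1 + 0 + 1 + 1 + 0 + 0 + 1 + 1 = 5 ≡ 1 (mod 2).
  s_4 = 1 + 0 + 0 + 1 + 1 + 0 + 0 + 1 = 4 ≡ 0 (mod 2).
s = (1, 1, 1, 0)^T — this equals column 14 of H (binary 1110), so error is at position 14.
Correct: flip bit 14 of r = 110101101000011 to get c = 110101101000001.


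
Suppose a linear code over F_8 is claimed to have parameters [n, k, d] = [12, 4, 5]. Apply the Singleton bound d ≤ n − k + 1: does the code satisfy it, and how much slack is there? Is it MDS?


Singleton RHS = n − k + 1 = 9, slack = 4, bound satisfied, not MDS.

Singleton bound: d ≤ n − k + 1.
Here n = 12, k = 4, so n − k + 1 = 9.
Given d = 5, check d ≤ 9: YES.
Slack = (n − k + 1) − d = 4.
The code is NOT MDS (slack = 4 > 0).
Description: the claimed parameters are [12, 4, 5]_8; such a code would be non-MDS.


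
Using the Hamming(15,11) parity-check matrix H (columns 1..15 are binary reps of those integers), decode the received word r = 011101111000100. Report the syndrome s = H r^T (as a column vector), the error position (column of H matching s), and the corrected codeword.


s = (1, 0, 0, 0)^T, error position = 8, corrected codeword c = 011101101000100

Compute s = H r^T mod 2 one row at a time:
  s_1 = 1 + 1 + 0 + 0 + 0 + 1 + 0 + 0 = 3 ≡ 1 (mod 2).
  s_2 = 1 + 0 + 1 + 1 + 0 + 1 + 0 + 0 = 4 ≡ 0 (mod 2).
  s_3 = 1 + 1 + 1 + 1 + 0 + 0 + 0 + 0 = 4 ≡ 0 (mod 2).
  s_4 = 0 + 1 + 0 + 1 + 1 + 0 + 1 + 0 = 4 ≡ 0 (mod 2).
s = (1, 0, 0, 0)^T — this equals column 8 of H (binary 1000), so error is at position 8.
Correct: flip bit 8 of r = 011101111000100 to get c = 011101101000100.


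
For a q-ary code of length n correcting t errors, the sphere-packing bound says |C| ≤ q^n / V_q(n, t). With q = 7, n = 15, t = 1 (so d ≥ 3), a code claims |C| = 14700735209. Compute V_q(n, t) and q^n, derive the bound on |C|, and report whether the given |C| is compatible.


V_q(n, t) = 91, q^n = 4747561509943, Hamming bound = 52171005603, |C| = 14700735209 ≤ bound (satisfied).

Step 1: Compute V_q(n, t) = Σ_{j=0}^1 C(n, j) (q−1)^j.
  j = 0: C(15,0)·(6)^0 = 1·1 = 1.
  j = 1: C(15,1)·(6)^1 = 15·6 = 90.
  V_q(n, t) = 1 + 90 = 91.
Step 2: q^n = 7^15 = 4747561509943.
Step 3: Hamming bound ⌊q^n / V_q(n,t)⌋ = ⌊4747561509943/91⌋ = 52171005603.
Step 4: Compare |C| = 14700735209 to 52171005603: satisfied.
The claimed |C| lies below the Hamming bound.


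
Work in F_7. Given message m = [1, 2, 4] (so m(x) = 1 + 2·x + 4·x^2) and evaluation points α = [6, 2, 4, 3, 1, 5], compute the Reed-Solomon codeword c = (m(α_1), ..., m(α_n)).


c = [3, 0, 3, 1, 0, 6]

Message polynomial: m(x) = 1 + 2·x + 4·x^2 (mod 7).
For each evaluation point α_i, compute m(α_i) mod 7:
  α_1 = 6: Horner steps 4 → 5 → 3, so m(6) = 3.
  α_2 = 2: Horner steps 4 → 3 → 0, so m(2) = 0.
  α_3 = 4: Horner steps 4 → 4 → 3, so m(4) = 3.
  α_4 = 3: Horner steps 4 → 0 → 1, so m(3) = 1.
  α_5 = 1: Horner steps 4 → 6 → 0, so m(1) = 0.
  α_6 = 5: Horner steps 4 → 1 → 6, so m(5) = 6.
Codeword c = [3, 0, 3, 1, 0, 6] ∈ F_7^6.


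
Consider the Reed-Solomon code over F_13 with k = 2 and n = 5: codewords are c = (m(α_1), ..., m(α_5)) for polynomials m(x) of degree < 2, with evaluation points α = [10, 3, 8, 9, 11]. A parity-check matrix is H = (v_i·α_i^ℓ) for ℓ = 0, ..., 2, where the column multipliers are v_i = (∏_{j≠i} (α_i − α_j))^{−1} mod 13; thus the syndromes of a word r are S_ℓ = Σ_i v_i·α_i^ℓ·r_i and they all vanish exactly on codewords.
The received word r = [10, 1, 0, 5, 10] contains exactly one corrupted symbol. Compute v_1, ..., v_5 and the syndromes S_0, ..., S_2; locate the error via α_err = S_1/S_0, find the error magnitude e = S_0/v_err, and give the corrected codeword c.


S = (11, 4, 5), error at position 5, error magnitude e = 8, c = [10, 1, 0, 5, 2].

Step 1: column multipliers v_i = (∏_{j≠i}(α_i − α_j))^{−1} mod 13.
  i = 1 (α = 10): (10−3)(10−8)(10−9)(10−11) = 7·2·1·(−1) = −14 ≡ 12, so v_1 = 12^{−1} = 12 (mod 13).
  i = 2 (α = 3): (3−10)(3−8)(3−9)(3−11) = (−7)·(−5)·(−6)·(−8) = 1680 ≡ 3, so v_2 = 3^{−1} = 9 (mod 13).
  i = 3 (α = 8): (8−10)(8−3)(8−9)(8−11) = (−2)·5·(−1)·(−3) = −30 ≡ 9, so v_3 = 9^{−1} = 3 (mod 13).
  i = 4 (α = 9): (9−10)(9−3)(9−8)(9−11) = (−1)·6·1·(−2) = 12 ≡ 12, so v_4 = 12^{−1} = 12 (mod 13).
  i = 5 (α = 11): (11−10)(11−3)(11−8)(11−9) = 1·8·3·2 = 48 ≡ 9, so v_5 = 9^{−1} = 3 (mod 13).
  v = [12, 9, 3, 12, 3].
Step 2: syndromes of r = [10, 1, 0, 5, 10] (all sums mod 13).
  S_0 = Σ v_i r_i = 12·10 + 9·1 + 3·0 + 12·5 + 3·10 = 219 ≡ 11.
  S_1 = Σ v_i α_i r_i = 12·10·10 + 9·3·1 + 3·8·0 + 12·9·5 + 3·11·10 = 2097 ≡ 4.
  α_i^2 mod 13 = [9, 9, 12, 3, 4].
  S_2 = Σ v_i α_i^2 r_i = 12·9·10 + 9·9·1 + 3·12·0 + 12·3·5 + 3·4·10 = 1461 ≡ 5.
  S = (11, 4, 5) ≠ 0, so r is not a codeword (an error is present).
Step 3: locate the error. For a single error e at position i, S_ℓ = v_i·e·α_i^ℓ, so α_err = S_1/S_0.
  S_0^{−1} = 11^{−1} = 6 (mod 13), so α_err = 4·6 = 24 ≡ 11 = α_5. Error position i = 5.
  Consistency check: S_2/S_1 = 5·10 = 50 ≡ 11 = α_err ✓ (single-error assumption holds).
Step 4: error magnitude e = S_0/v_5 = S_0·∏_{j≠5}(α_5 − α_j) = 11·9 = 99 ≡ 8 (mod 13).
Step 5: correct position 5: c_5 = r_5 − e = 10 − 8 ≡ 2 (mod 13). Hence c = [10, 1, 0, 5, 2].
  Check: interpolating c through the α_i gives m(x) = 12 + 5·x (degree < 2) with m(α_i) = c_i for every i, so c is indeed a codeword.


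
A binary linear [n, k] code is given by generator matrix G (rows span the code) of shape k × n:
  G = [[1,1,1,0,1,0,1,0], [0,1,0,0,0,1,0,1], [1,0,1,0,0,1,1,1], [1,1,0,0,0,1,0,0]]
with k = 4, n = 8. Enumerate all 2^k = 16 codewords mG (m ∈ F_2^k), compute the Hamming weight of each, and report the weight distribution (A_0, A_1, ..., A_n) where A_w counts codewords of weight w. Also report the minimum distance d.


Weight distribution: A_0 = 1, A_1 = 1, A_2 = 1, A_3 = 4, A_4 = 5, A_5 = 3, A_6 = 1. Minimum distance d = 1.

Enumerate all 2^4 = 16 messages m ∈ F_2^4.
For each, compute codeword c = mG in F_2^8, then tally its weight.
  m = 0000 → c = 00000000, weight = 0.
  m = 1000 → c = 11101010, weight = 5.
  m = 0100 → c = 01000101, weight = 3.
  m = 1100 → c = 10101111, weight = 6.
  m = 0010 → c = 10100111, weight = 5.
  m = 1010 → c = 01001101, weight = 4.
  m = 0110 → c = 11100010, weight = 4.
  m = 1110 → c = 00001000, weight = 1.
  m = 0001 → c = 11000100, weight = 3.
  m = 1001 → c = 00101110, weight = 4.
  m = 0101 → c = 10000001, weight = 2.
  m = 1101 → c = 01101011, weight = 5.
  m = 0011 → c = 01100011, weight = 4.
  m = 1011 → c = 10001001, weight = 3.
  m = 0111 → c = 00100110, weight = 3.
  m = 1111 → c = 11001100, weight = 4.
Tally weights:
  weight 0: 1 codewords.
  weight 1: 1 codewords.
  weight 2: 1 codewords.
  weight 3: 4 codewords.
  weight 4: 5 codewords.
  weight 5: 3 codewords.
  weight 6: 1 codewords.
Minimum distance d = smallest w > 0 with A_w > 0 = 1.
Sanity: Σ A_w = 16 = 2^4 = 16 ✓.


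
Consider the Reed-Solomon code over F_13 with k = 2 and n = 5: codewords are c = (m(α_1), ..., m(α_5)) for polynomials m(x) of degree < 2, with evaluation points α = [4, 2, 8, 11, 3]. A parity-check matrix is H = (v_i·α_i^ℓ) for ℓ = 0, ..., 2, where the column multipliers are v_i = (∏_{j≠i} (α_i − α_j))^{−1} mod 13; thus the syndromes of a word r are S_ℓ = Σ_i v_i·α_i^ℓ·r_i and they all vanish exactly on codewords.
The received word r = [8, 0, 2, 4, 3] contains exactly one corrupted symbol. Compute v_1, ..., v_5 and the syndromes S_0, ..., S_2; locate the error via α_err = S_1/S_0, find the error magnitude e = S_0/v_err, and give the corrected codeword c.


S = (7, 1, 2), error at position 2, error magnitude e = 2, c = [8, 11, 2, 4, 3].

Step 1: column multipliers v_i = (∏_{j≠i}(α_i − α_j))^{−1} mod 13.
  i = 1 (α = 4): (4−2)(4−8)(4−11)(4−3) = 2·(−4)·(−7)·1 = 56 ≡ 4, so v_1 = 4^{−1} = 10 (mod 13).
  i = 2 (α = 2): (2−4)(2−8)(2−11)(2−3) = (−2)·(−6)·(−9)·(−1) = 108 ≡ 4, so v_2 = 4^{−1} = 10 (mod 13).
  i = 3 (α = 8): (8−4)(8−2)(8−11)(8−3) = 4·6·(−3)·5 = −360 ≡ 4, so v_3 = 4^{−1} = 10 (mod 13).
  i = 4 (α = 11): (11−4)(11−2)(11−8)(11−3) = 7·9·3·8 = 1512 ≡ 4, so v_4 = 4^{−1} = 10 (mod 13).
  i = 5 (α = 3): (3−4)(3−2)(3−8)(3−11) = (−1)·1·(−5)·(−8) = −40 ≡ 12, so v_5 = 12^{−1} = 12 (mod 13).
  v = [10, 10, 10, 10, 12].
Step 2: syndromes of r = [8, 0, 2, 4, 3] (all sums mod 13).
  S_0 = Σ v_i r_i = 10·8 + 10·0 + 10·2 + 10·4 + 12·3 = 176 ≡ 7.
  S_1 = Σ v_i α_i r_i = 10·4·8 + 10·2·0 + 10·8·2 + 10·11·4 + 12·3·3 = 1028 ≡ 1.
  α_i^2 mod 13 = [3, 4, 12, 4, 9].
  S_2 = Σ v_i α_i^2 r_i = 10·3·8 + 10·4·0 + 10·12·2 + 10·4·4 + 12·9·3 = 964 ≡ 2.
  S = (7, 1, 2) ≠ 0, so r is not a codeword (an error is present).
Step 3: locate the error. For a single error e at position i, S_ℓ = v_i·e·α_i^ℓ, so α_err = S_1/S_0.
  S_0^{−1} = 7^{−1} = 2 (mod 13), so α_err = 1·2 = 2 ≡ 2 = α_2. Error position i = 2.
  Consistency check: S_2/S_1 = 2·1 = 2 ≡ 2 = α_err ✓ (single-error assumption holds).
Step 4: error magnitude e = S_0/v_2 = S_0·∏_{j≠2}(α_2 − α_j) = 7·4 = 28 ≡ 2 (mod 13).
Step 5: correct position 2: c_2 = r_2 − e = 0 − 2 ≡ 11 (mod 13). Hence c = [8, 11, 2, 4, 3].
  Check: interpolating c through the α_i gives m(x) = 1 + 5·x (degree < 2) with m(α_i) = c_i for every i, so c is indeed a codeword.


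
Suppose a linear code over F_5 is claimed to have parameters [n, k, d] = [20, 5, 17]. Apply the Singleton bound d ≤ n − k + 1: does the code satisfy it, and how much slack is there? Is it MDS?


Singleton RHS = n − k + 1 = 16, slack = -1, bound violated (no such code; not MDS).

Singleton bound: d ≤ n − k + 1.
Here n = 20, k = 5, so n − k + 1 = 16.
Given d = 17, check d ≤ 16: NO.
Slack = (n − k + 1) − d = -1.
The slack is negative: d = 17 exceeds n − k + 1 = 16 by 1, so the Singleton bound is violated and no linear [20, 5, 17]_5 code can exist. In particular it is not MDS (MDS requires d = n − k + 1 exactly).
Description: the claimed parameters are [20, 5, 17]_5; such a code would be impossible (violates the Singleton bound).


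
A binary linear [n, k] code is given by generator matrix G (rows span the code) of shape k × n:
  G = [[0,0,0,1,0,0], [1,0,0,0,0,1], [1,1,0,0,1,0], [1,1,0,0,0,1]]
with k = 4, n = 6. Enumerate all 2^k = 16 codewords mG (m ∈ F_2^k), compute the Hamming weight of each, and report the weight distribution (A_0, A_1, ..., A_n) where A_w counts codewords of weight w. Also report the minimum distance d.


Weight distribution: A_0 = 1, A_1 = 2, A_2 = 4, A_3 = 6, A_4 = 3. Minimum distance d = 1.

Enumerate all 2^4 = 16 messages m ∈ F_2^4.
For each, compute codeword c = mG in F_2^6, then tally its weight.
  m = 0000 → c = 000000, weight = 0.
  m = 1000 → c = 000100, weight = 1.
  m = 0100 → c = 100001, weight = 2.
  m = 1100 → c = 100101, weight = 3.
  m = 0010 → c = 110010, weight = 3.
  m = 1010 → c = 110110, weight = 4.
  m = 0110 → c = 010011, weight = 3.
  m = 1110 → c = 010111, weight = 4.
  m = 0001 → c = 110001, weight = 3.
  m = 1001 → c = 110101, weight = 4.
  m = 0101 → c = 010000, weight = 1.
  m = 1101 → c = 010100, weight = 2.
  m = 0011 → c = 000011, weight = 2.
  m = 1011 → c = 000111, weight = 3.
  m = 0111 → c = 100010, weight = 2.
  m = 1111 → c = 100110, weight = 3.
Tally weights:
  weight 0: 1 codewords.
  weight 1: 2 codewords.
  weight 2: 4 codewords.
  weight 3: 6 codewords.
  weight 4: 3 codewords.
Minimum distance d = smallest w > 0 with A_w > 0 = 1.
Sanity: Σ A_w = 16 = 2^4 = 16 ✓.


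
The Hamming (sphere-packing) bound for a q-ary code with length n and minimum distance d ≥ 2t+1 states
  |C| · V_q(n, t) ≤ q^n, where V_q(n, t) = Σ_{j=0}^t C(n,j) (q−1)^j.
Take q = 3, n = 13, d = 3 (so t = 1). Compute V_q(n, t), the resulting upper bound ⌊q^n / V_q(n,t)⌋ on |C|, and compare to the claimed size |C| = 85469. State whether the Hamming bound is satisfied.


V_q(n, t) = 27, q^n = 1594323, Hamming bound = 59049, |C| = 85469 > bound (violated).

Step 1: Compute V_q(n, t) = Σ_{j=0}^1 C(n, j) (q−1)^j.
  j = 0: C(13,0)·(2)^0 = 1·1 = 1.
  j = 1: C(13,1)·(2)^1 = 13·2 = 26.
  V_q(n, t) = 1 + 26 = 27.
Step 2: q^n = 3^13 = 1594323.
Step 3: Hamming bound ⌊q^n / V_q(n,t)⌋ = ⌊1594323/27⌋ = 59049.
Step 4: Compare |C| = 85469 to 59049: violated.
The claimed |C| lies above the Hamming bound, so no 3-ary code of length 13 with d ≥ 3 can have 85469 codewords.


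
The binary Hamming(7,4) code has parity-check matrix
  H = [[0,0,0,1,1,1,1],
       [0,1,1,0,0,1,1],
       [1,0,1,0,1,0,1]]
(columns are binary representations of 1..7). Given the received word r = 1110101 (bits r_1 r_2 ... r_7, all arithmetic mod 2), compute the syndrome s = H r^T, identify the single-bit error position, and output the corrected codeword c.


s = (0, 1, 0)^T, error position = 2, corrected codeword c = 1010101

Compute s = H r^T mod 2 one row at a time:
  s_1 = 0 + 1 + 0 + 1 = 2 ≡ 0 (mod 2).
  s_2 = 1 + 1 + 0 + 1 = 3 ≡ 1 (mod 2).
  s_3 = 1 + 1 + 1 + 1 = 4 ≡ 0 (mod 2).
s = (0, 1, 0)^T — this equals column 2 of H (binary 010), so error is at position 2.
Correct: flip bit 2 of r = 1110101 to get c = 1010101.


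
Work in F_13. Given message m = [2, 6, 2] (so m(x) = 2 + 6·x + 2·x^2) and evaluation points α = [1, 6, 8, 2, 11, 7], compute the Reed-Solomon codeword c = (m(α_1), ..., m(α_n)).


c = [10, 6, 9, 9, 11, 12]

Message polynomial: m(x) = 2 + 6·x + 2·x^2 (mod 13).
For each evaluation point α_i, compute m(α_i) mod 13:
  α_1 = 1: Horner steps 2 → 8 → 10, so m(1) = 10.
  α_2 = 6: Horner steps 2 → 5 → 6, so m(6) = 6.
  α_3 = 8: Horner steps 2 → 9 → 9, so m(8) = 9.
  α_4 = 2: Horner steps 2 → 10 → 9, so m(2) = 9.
  α_5 = 11: Horner steps 2 → 2 → 11, so m(11) = 11.
  α_6 = 7: Horner steps 2 → 7 → 12, so m(7) = 12.
Codeword c = [10, 6, 9, 9, 11, 12] ∈ F_13^6.


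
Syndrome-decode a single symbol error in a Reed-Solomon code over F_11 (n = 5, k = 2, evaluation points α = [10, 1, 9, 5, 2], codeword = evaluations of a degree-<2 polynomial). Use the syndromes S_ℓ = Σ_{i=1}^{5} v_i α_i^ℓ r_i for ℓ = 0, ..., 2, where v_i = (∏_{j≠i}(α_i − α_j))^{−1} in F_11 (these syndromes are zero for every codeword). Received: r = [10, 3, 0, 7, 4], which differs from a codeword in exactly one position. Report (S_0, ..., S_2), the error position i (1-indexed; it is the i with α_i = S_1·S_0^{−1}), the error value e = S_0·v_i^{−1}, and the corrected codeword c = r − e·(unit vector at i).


S = (8, 3, 8), error at position 1, error magnitude e = 9, c = [1, 3, 0, 7, 4].

Step 1: column multipliers v_i = (∏_{j≠i}(α_i − α_j))^{−1} mod 11.
  i = 1 (α = 10): (10−1)(10−9)(10−5)(10−2) = 9·1·5·8 = 360 ≡ 8, so v_1 = 8^{−1} = 7 (mod 11).
  i = 2 (α = 1): (1−10)(1−9)(1−5)(1−2) = (−9)·(−8)·(−4)·(−1) = 288 ≡ 2, so v_2 = 2^{−1} = 6 (mod 11).
  i = 3 (α = 9): (9−10)(9−1)(9−5)(9−2) = (−1)·8·4·7 = −224 ≡ 7, so v_3 = 7^{−1} = 8 (mod 11).
  i = 4 (α = 5): (5−10)(5−1)(5−9)(5−2) = (−5)·4·(−4)·3 = 240 ≡ 9, so v_4 = 9^{−1} = 5 (mod 11).
  i = 5 (α = 2): (2−10)(2−1)(2−9)(2−5) = (−8)·1·(−7)·(−3) = −168 ≡ 8, so v_5 = 8^{−1} = 7 (mod 11).
  v = [7, 6, 8, 5, 7].
Step 2: syndromes of r = [10, 3, 0, 7, 4] (all sums mod 11).
  S_0 = Σ v_i r_i = 7·10 + 6·3 + 8·0 + 5·7 + 7·4 = 151 ≡ 8.
  S_1 = Σ v_i α_i r_i = 7·10·10 + 6·1·3 + 8·9·0 + 5·5·7 + 7·2·4 = 949 ≡ 3.
  α_i^2 mod 11 = [1, 1, 4, 3, 4].
  S_2 = Σ v_i α_i^2 r_i = 7·1·10 + 6·1·3 + 8·4·0 + 5·3·7 + 7·4·4 = 305 ≡ 8.
  S = (8, 3, 8) ≠ 0, so r is not a codeword (an error is present).
Step 3: locate the error. For a single error e at position i, S_ℓ = v_i·e·α_i^ℓ, so α_err = S_1/S_0.
  S_0^{−1} = 8^{−1} = 7 (mod 11), so α_err = 3·7 = 21 ≡ 10 = α_1. Error position i = 1.
  Consistency check: S_2/S_1 = 8·4 = 32 ≡ 10 = α_err ✓ (single-error assumption holds).
Step 4: error magnitude e = S_0/v_1 = S_0·∏_{j≠1}(α_1 − α_j) = 8·8 = 64 ≡ 9 (mod 11).
Step 5: correct position 1: c_1 = r_1 − e = 10 − 9 ≡ 1 (mod 11). Hence c = [1, 3, 0, 7, 4].
  Check: interpolating c through the α_i gives m(x) = 2 + 1·x (degree < 2) with m(α_i) = c_i for every i, so c is indeed a codeword.


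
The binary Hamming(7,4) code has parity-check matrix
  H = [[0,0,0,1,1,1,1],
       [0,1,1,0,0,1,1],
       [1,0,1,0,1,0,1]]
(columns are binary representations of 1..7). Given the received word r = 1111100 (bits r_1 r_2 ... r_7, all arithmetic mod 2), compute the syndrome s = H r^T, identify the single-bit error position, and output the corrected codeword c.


s = (0, 0, 1)^T, error position = 1, corrected codeword c = 0111100

Compute s = H r^T mod 2 one row at a time:
  s_1 = 1 + 1 + 0 + 0 = 2 ≡ 0 (mod 2).
  s_2 = 1 + 1 + 0 + 0 = 2 ≡ 0 (mod 2).
  s_3 = 1 + 1 + 1 + 0 = 3 ≡ 1 (mod 2).
s = (0, 0, 1)^T — this equals column 1 of H (binary 001), so error is at position 1.
Correct: flip bit 1 of r = 1111100 to get c = 0111100.


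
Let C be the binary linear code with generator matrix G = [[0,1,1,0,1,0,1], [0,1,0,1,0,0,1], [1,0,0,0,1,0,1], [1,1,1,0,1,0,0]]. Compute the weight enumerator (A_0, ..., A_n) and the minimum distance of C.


Weight distribution: A_0 = 1, A_1 = 1, A_2 = 2, A_3 = 6, A_4 = 5, A_5 = 1. Minimum distance d = 1.

Enumerate all 2^4 = 16 messages m ∈ F_2^4.
For each, compute codeword c = mG in F_2^7, then tally its weight.
  m = 0000 → c = 0000000, weight = 0.
  m = 1000 → c = 0110101, weight = 4.
  m = 0100 → c = 0101001, weight = 3.
  m = 1100 → c = 0011100, weight = 3.
  m = 0010 → c = 1000101, weight = 3.
  m = 1010 → c = 1110000, weight = 3.
  m = 0110 → c = 1101100, weight = 4.
  m = 1110 → c = 1011001, weight = 4.
  m = 0001 → c = 1110100, weight = 4.
  m = 1001 → c = 1000001, weight = 2.
  m = 0101 → c = 1011101, weight = 5.
  m = 1101 → c = 1101000, weight = 3.
  m = 0011 → c = 0110001, weight = 3.
  m = 1011 → c = 0000100, weight = 1.
  m = 0111 → c = 0011000, weight = 2.
  m = 1111 → c = 0101101, weight = 4.
Tally weights:
  weight 0: 1 codewords.
  weight 1: 1 codewords.
  weight 2: 2 codewords.
  weight 3: 6 codewords.
  weight 4: 5 codewords.
  weight 5: 1 codewords.
Minimum distance d = smallest w > 0 with A_w > 0 = 1.
Sanity: Σ A_w = 16 = 2^4 = 16 ✓.


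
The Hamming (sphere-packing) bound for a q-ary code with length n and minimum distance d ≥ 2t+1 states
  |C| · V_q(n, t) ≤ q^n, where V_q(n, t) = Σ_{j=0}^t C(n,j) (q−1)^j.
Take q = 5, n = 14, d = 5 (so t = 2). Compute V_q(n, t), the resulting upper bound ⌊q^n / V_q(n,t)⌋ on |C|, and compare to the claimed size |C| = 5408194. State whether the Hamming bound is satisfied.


V_q(n, t) = 1513, q^n = 6103515625, Hamming bound = 4034048, |C| = 5408194 > bound (violated).

Step 1: Compute V_q(n, t) = Σ_{j=0}^2 C(n, j) (q−1)^j.
  j = 0: C(14,0)·(4)^0 = 1·1 = 1.
  j = 1: C(14,1)·(4)^1 = 14·4 = 56.
  j = 2: C(14,2)·(4)^2 = 91·16 = 1456.
  V_q(n, t) = 1 + 56 + 1456 = 1513.
Step 2: q^n = 5^14 = 6103515625.
Step 3: Hamming bound ⌊q^n / V_q(n,t)⌋ = ⌊6103515625/1513⌋ = 4034048.
Step 4: Compare |C| = 5408194 to 4034048: violated.
The claimed |C| lies above the Hamming bound, so no 5-ary code of length 14 with d ≥ 5 can have 5408194 codewords.


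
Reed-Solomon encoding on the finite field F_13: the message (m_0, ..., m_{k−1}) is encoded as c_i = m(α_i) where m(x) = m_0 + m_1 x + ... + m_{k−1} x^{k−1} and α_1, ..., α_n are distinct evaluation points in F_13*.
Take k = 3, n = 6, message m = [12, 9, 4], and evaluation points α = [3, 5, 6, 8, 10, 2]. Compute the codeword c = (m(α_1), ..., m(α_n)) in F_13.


c = [10, 1, 2, 2, 8, 7]

Message polynomial: m(x) = 12 + 9·x + 4·x^2 (mod 13).
For each evaluation point α_i, compute m(α_i) mod 13:
  α_1 = 3: Horner steps 4 → 8 → 10, so m(3) = 10.
  α_2 = 5: Horner steps 4 → 3 → 1, so m(5) = 1.
  α_3 = 6: Horner steps 4 → 7 → 2, so m(6) = 2.
  α_4 = 8: Horner steps 4 → 2 → 2, so m(8) = 2.
  α_5 = 10: Horner steps 4 → 10 → 8, so m(10) = 8.
  α_6 = 2: Horner steps 4 → 4 → 7, so m(2) = 7.
Codeword c = [10, 1, 2, 2, 8, 7] ∈ F_13^6.


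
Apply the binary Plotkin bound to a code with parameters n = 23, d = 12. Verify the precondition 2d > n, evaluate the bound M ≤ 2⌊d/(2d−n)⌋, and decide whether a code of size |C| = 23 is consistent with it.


Plotkin bound M ≤ 24; given |C| = 23 ≤ bound (satisfied).

Check applicability: 2d = 24, n = 23.
2d − n = 1 > 0, so Plotkin applies.
Compute d/(2d−n) = 12/1 ≈ 12.0000.
⌊d/(2d−n)⌋ = 12.
Plotkin bound: M ≤ 2·12 = 24.
Given |C| = 23, check: satisfied.
This |C| is below the Plotkin bound.


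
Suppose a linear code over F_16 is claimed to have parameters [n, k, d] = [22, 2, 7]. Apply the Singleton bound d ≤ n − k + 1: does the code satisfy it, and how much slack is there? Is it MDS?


Singleton RHS = n − k + 1 = 21, slack = 14, bound satisfied, not MDS.

Singleton bound: d ≤ n − k + 1.
Here n = 22, k = 2, so n − k + 1 = 21.
Given d = 7, check d ≤ 21: YES.
Slack = (n − k + 1) − d = 14.
The code is NOT MDS (slack = 14 > 0).
Description: the claimed parameters are [22, 2, 7]_16; such a code would be non-MDS.


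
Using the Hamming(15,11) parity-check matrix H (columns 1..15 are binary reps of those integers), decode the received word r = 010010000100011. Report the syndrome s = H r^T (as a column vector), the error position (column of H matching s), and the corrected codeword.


s = (1, 1, 0, 0)^T, error position = 12, corrected codeword c = 010010000101011

Compute s = H r^T mod 2 one row at a time:
  s_1 = 0 + 0 + 1 + 0 + 0 + 0 + 1 + 1 = 3 ≡ 1 (mod 2).
  s_2 = 0 + 1 + 0 + 0 + 0 + 0 + 1 + 1 = 3 ≡ 1 (mod 2).
  s_3 = 1 + 0 + 0 + 0 + 1 + 0 + 1 + 1 = 4 ≡ 0 (mod 2).
  s_4 = 0 + 0 + 1 + 0 + 0 + 0 + 0 + 1 = 2 ≡ 0 (mod 2).
s = (1, 1, 0, 0)^T — this equals column 12 of H (binary 1100), so error is at position 12.
Correct: flip bit 12 of r = 010010000100011 to get c = 010010000101011.


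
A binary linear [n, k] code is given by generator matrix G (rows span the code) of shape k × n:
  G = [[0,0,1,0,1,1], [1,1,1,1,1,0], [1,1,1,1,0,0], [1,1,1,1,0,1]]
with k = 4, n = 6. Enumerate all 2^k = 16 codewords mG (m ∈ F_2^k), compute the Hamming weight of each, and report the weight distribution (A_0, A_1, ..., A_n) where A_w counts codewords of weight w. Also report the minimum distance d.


Weight distribution: A_0 = 1, A_1 = 3, A_2 = 3, A_3 = 2, A_4 = 3, A_5 = 3, A_6 = 1. Minimum distance d = 1.

Enumerate all 2^4 = 16 messages m ∈ F_2^4.
For each, compute codeword c = mG in F_2^6, then tally its weight.
  m = 0000 → c = 000000, weight = 0.
  m = 1000 → c = 001011, weight = 3.
  m = 0100 → c = 111110, weight = 5.
  m = 1100 → c = 110101, weight = 4.
  m = 0010 → c = 111100, weight = 4.
  m = 1010 → c = 110111, weight = 5.
  m = 0110 → c = 000010, weight = 1.
  m = 1110 → c = 001001, weight = 2.
  m = 0001 → c = 111101, weight = 5.
  m = 1001 → c = 110110, weight = 4.
  m = 0101 → c = 000011, weight = 2.
  m = 1101 → c = 001000, weight = 1.
  m = 0011 → c = 000001, weight = 1.
  m = 1011 → c = 001010, weight = 2.
  m = 0111 → c = 111111, weight = 6.
  m = 1111 → c = 110100, weight = 3.
Tally weights:
  weight 0: 1 codewords.
  weight 1: 3 codewords.
  weight 2: 3 codewords.
  weight 3: 2 codewords.
  weight 4: 3 codewords.
  weight 5: 3 codewords.
  weight 6: 1 codewords.
Minimum distance d = smallest w > 0 with A_w > 0 = 1.
Sanity: Σ A_w = 16 = 2^4 = 16 ✓.


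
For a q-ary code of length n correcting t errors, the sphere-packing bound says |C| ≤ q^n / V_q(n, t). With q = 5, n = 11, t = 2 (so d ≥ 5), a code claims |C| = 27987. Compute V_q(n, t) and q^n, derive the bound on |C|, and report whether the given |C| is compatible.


V_q(n, t) = 925, q^n = 48828125, Hamming bound = 52787, |C| = 27987 ≤ bound (satisfied).

Step 1: Compute V_q(n, t) = Σ_{j=0}^2 C(n, j) (q−1)^j.
  j = 0: C(11,0)·(4)^0 = 1·1 = 1.
  j = 1: C(11,1)·(4)^1 = 11·4 = 44.
  j = 2: C(11,2)·(4)^2 = 55·16 = 880.
  V_q(n, t) = 1 + 44 + 880 = 925.
Step 2: q^n = 5^11 = 48828125.
Step 3: Hamming bound ⌊q^n / V_q(n,t)⌋ = ⌊48828125/925⌋ = 52787.
Step 4: Compare |C| = 27987 to 52787: satisfied.
The claimed |C| lies below the Hamming bound.


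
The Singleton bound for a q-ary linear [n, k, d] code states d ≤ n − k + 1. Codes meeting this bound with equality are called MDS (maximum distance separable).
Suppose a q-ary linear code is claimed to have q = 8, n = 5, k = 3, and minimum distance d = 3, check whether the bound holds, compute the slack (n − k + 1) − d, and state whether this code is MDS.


Singleton RHS = n − k + 1 = 3, slack = 0, bound satisfied, MDS.

Singleton bound: d ≤ n − k + 1.
Here n = 5, k = 3, so n − k + 1 = 3.
Given d = 3, check d ≤ 3: YES.
Slack = (n − k + 1) − d = 0.
The code is MDS (slack = 0).
Description: the claimed parameters are [5, 3, 3]_8; such a code would be MDS (meets Singleton bound).


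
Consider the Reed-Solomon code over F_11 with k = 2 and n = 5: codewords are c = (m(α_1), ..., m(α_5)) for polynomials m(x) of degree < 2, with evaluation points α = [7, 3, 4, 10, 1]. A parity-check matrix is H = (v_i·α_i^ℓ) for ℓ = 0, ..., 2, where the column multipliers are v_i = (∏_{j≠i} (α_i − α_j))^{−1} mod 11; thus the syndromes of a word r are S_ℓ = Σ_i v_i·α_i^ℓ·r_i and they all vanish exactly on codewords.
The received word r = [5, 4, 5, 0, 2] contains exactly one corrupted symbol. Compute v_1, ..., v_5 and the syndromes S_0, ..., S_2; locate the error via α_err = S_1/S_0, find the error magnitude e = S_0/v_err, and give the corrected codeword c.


S = (2, 3, 10), error at position 1, error magnitude e = 8, c = [8, 4, 5, 0, 2].

Step 1: column multipliers v_i = (∏_{j≠i}(α_i − α_j))^{−1} mod 11.
  i = 1 (α = 7): (7−3)(7−4)(7−10)(7−1) = 4·3·(−3)·6 = −216 ≡ 4, so v_1 = 4^{−1} = 3 (mod 11).
  i = 2 (α = 3): (3−7)(3−4)(3−10)(3−1) = (−4)·(−1)·(−7)·2 = −56 ≡ 10, so v_2 = 10^{−1} = 10 (mod 11).
  i = 3 (α = 4): (4−7)(4−3)(4−10)(4−1) = (−3)·1·(−6)·3 = 54 ≡ 10, so v_3 = 10^{−1} = 10 (mod 11).
  i = 4 (α = 10): (10−7)(10−3)(10−4)(10−1) = 3·7·6·9 = 1134 ≡ 1, so v_4 = 1^{−1} = 1 (mod 11).
  i = 5 (α = 1): (1−7)(1−3)(1−4)(1−10) = (−6)·(−2)·(−3)·(−9) = 324 ≡ 5, so v_5 = 5^{−1} = 9 (mod 11).
  v = [3, 10, 10, 1, 9].
Step 2: syndromes of r = [5, 4, 5, 0, 2] (all sums mod 11).
  S_0 = Σ v_i r_i = 3·5 + 10·4 + 10·5 + 1·0 + 9·2 = 123 ≡ 2.
  S_1 = Σ v_i α_i r_i = 3·7·5 + 10·3·4 + 10·4·5 + 1·10·0 + 9·1·2 = 443 ≡ 3.
  α_i^2 mod 11 = [5, 9, 5, 1, 1].
  S_2 = Σ v_i α_i^2 r_i = 3·5·5 + 10·9·4 + 10·5·5 + 1·1·0 + 9·1·2 = 703 ≡ 10.
  S = (2, 3, 10) ≠ 0, so r is not a codeword (an error is present).
Step 3: locate the error. For a single error e at position i, S_ℓ = v_i·e·α_i^ℓ, so α_err = S_1/S_0.
  S_0^{−1} = 2^{−1} = 6 (mod 11), so α_err = 3·6 = 18 ≡ 7 = α_1. Error position i = 1.
  Consistency check: S_2/S_1 = 10·4 = 40 ≡ 7 = α_err ✓ (single-error assumption holds).
Step 4: error magnitude e = S_0/v_1 = S_0·∏_{j≠1}(α_1 − α_j) = 2·4 = 8 ≡ 8 (mod 11).
Step 5: correct position 1: c_1 = r_1 − e = 5 − 8 ≡ 8 (mod 11). Hence c = [8, 4, 5, 0, 2].
  Check: interpolating c through the α_i gives m(x) = 1 + 1·x (degree < 2) with m(α_i) = c_i for every i, so c is indeed a codeword.


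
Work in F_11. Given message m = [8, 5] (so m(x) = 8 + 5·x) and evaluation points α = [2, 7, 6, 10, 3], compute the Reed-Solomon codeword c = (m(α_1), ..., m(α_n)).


c = [7, 10, 5, 3, 1]

Message polynomial: m(x) = 8 + 5·x (mod 11).
For each evaluation point α_i, compute m(α_i) mod 11:
  α_1 = 2: Horner steps 5 → 7, so m(2) = 7.
  α_2 = 7: Horner steps 5 → 10, so m(7) = 10.
  α_3 = 6: Horner steps 5 → 5, so m(6) = 5.
  α_4 = 10: Horner steps 5 → 3, so m(10) = 3.
  α_5 = 3: Horner steps 5 → 1, so m(3) = 1.
Codeword c = [7, 10, 5, 3, 1] ∈ F_11^5.


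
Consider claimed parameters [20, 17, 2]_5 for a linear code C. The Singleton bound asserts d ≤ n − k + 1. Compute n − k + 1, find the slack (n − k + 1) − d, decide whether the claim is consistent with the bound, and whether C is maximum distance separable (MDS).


Singleton RHS = n − k + 1 = 4, slack = 2, bound satisfied, not MDS.

Singleton bound: d ≤ n − k + 1.
Here n = 20, k = 17, so n − k + 1 = 4.
Given d = 2, check d ≤ 4: YES.
Slack = (n − k + 1) − d = 2.
The code is NOT MDS (slack = 2 > 0).
Description: the claimed parameters are [20, 17, 2]_5; such a code would be non-MDS.


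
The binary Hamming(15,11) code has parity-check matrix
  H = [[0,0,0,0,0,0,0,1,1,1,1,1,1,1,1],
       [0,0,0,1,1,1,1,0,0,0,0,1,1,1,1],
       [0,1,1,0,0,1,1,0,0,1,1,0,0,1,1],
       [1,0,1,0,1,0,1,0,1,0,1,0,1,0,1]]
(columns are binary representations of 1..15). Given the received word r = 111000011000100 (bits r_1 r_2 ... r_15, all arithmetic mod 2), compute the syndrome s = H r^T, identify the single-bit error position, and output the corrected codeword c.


s = (1, 1, 0, 0)^T, error position = 12, corrected codeword c = 111000011001100

Compute s = H r^T mod 2 one row at a time:
  s_1 = 1 + 1 + 0 + 0 + 0 + 1 + 0 + 0 = 3 ≡ 1 (mod 2).
  s_2 = 0 + 0 + 0 + 0 + 0 + 1 + 0 + 0 = 1 ≡ 1 (mod 2).
  s_3 = 1 + 1 + 0 + 0 + 0 + 0 + 0 + 0 = 2 ≡ 0 (mod 2).
  s_4 = 1 + 1 + 0 + 0 + 1 + 0 + 1 + 0 = 4 ≡ 0 (mod 2).
s = (1, 1, 0, 0)^T — this equals column 12 of H (binary 1100), so error is at position 12.
Correct: flip bit 12 of r = 111000011000100 to get c = 111000011001100.


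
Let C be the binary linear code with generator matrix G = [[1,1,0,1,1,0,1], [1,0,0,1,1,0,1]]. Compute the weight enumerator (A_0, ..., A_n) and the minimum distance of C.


Weight distribution: A_0 = 1, A_1 = 1, A_4 = 1, A_5 = 1. Minimum distance d = 1.

Enumerate all 2^2 = 4 messages m ∈ F_2^2.
For each, compute codeword c = mG in F_2^7, then tally its weight.
  m = 00 → c = 0000000, weight = 0.
  m = 10 → c = 1101101, weight = 5.
  m = 01 → c = 1001101, weight = 4.
  m = 11 → c = 0100000, weight = 1.
Tally weights:
  weight 0: 1 codewords.
  weight 1: 1 codewords.
  weight 4: 1 codewords.
  weight 5: 1 codewords.
Minimum distance d = smallest w > 0 with A_w > 0 = 1.
Sanity: Σ A_w = 4 = 2^2 = 4 ✓.


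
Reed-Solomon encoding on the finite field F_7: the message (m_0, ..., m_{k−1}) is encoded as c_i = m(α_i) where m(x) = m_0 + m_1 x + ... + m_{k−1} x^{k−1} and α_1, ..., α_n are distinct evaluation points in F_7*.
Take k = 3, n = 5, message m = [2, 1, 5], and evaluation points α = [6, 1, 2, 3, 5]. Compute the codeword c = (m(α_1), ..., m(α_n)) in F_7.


c = [6, 1, 3, 1, 6]

Message polynomial: m(x) = 2 + 1·x + 5·x^2 (mod 7).
For each evaluation point α_i, compute m(α_i) mod 7:
  α_1 = 6: Horner steps 5 → 3 → 6, so m(6) = 6.
  α_2 = 1: Horner steps 5 → 6 → 1, so m(1) = 1.
  α_3 = 2: Horner steps 5 → 4 → 3, so m(2) = 3.
  α_4 = 3: Horner steps 5 → 2 → 1, so m(3) = 1.
  α_5 = 5: Horner steps 5 → 5 → 6, so m(5) = 6.
Codeword c = [6, 1, 3, 1, 6] ∈ F_7^5.


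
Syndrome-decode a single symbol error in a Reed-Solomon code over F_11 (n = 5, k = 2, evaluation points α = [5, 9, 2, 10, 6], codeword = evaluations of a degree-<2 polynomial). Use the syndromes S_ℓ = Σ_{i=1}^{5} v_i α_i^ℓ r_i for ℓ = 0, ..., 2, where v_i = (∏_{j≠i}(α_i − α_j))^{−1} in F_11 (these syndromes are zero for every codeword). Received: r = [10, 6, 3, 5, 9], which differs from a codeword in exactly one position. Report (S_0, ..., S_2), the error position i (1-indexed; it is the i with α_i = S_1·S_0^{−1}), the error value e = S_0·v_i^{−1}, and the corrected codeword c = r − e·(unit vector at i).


S = (1, 2, 4), error at position 3, error magnitude e = 1, c = [10, 6, 2, 5, 9].

Step 1: column multipliers v_i = (∏_{j≠i}(α_i − α_j))^{−1} mod 11.
  i = 1 (α = 5): (5−9)(5−2)(5−10)(5−6) = (−4)·3·(−5)·(−1) = −60 ≡ 6, so v_1 = 6^{−1} = 2 (mod 11).
  i = 2 (α = 9): (9−5)(9−2)(9−10)(9−6) = 4·7·(−1)·3 = −84 ≡ 4, so v_2 = 4^{−1} = 3 (mod 11).
  i = 3 (α = 2): (2−5)(2−9)(2−10)(2−6) = (−3)·(−7)·(−8)·(−4) = 672 ≡ 1, so v_3 = 1^{−1} = 1 (mod 11).
  i = 4 (α = 10): (10−5)(10−9)(10−2)(10−6) = 5·1·8·4 = 160 ≡ 6, so v_4 = 6^{−1} = 2 (mod 11).
  i = 5 (α = 6): (6−5)(6−9)(6−2)(6−10) = 1·(−3)·4·(−4) = 48 ≡ 4, so v_5 = 4^{−1} = 3 (mod 11).
  v = [2, 3, 1, 2, 3].
Step 2: syndromes of r = [10, 6, 3, 5, 9] (all sums mod 11).
  S_0 = Σ v_i r_i = 2·10 + 3·6 + 1·3 + 2·5 + 3·9 = 78 ≡ 1.
  S_1 = Σ v_i α_i r_i = 2·5·10 + 3·9·6 + 1·2·3 + 2·10·5 + 3·6·9 = 530 ≡ 2.
  α_i^2 mod 11 = [3, 4, 4, 1, 3].
  S_2 = Σ v_i α_i^2 r_i = 2·3·10 + 3·4·6 + 1·4·3 + 2·1·5 + 3·3·9 = 235 ≡ 4.
  S = (1, 2, 4) ≠ 0, so r is not a codeword (an error is present).
Step 3: locate the error. For a single error e at position i, S_ℓ = v_i·e·α_i^ℓ, so α_err = S_1/S_0.
  S_0^{−1} = 1^{−1} = 1 (mod 11), so α_err = 2·1 = 2 ≡ 2 = α_3. Error position i = 3.
  Consistency check: S_2/S_1 = 4·6 = 24 ≡ 2 = α_err ✓ (single-error assumption holds).
Step 4: error magnitude e = S_0/v_3 = S_0·∏_{j≠3}(α_3 − α_j) = 1·1 = 1 ≡ 1 (mod 11).
Step 5: correct position 3: c_3 = r_3 − e = 3 − 1 ≡ 2 (mod 11). Hence c = [10, 6, 2, 5, 9].
  Check: interpolating c through the α_i gives m(x) = 4 + 10·x (degree < 2) with m(α_i) = c_i for every i, so c is indeed a codeword.


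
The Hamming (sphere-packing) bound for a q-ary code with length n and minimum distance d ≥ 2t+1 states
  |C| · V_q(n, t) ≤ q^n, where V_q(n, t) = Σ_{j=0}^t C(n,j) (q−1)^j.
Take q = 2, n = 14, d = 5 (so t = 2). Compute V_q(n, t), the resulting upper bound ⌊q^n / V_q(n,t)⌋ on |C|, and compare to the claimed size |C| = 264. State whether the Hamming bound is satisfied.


V_q(n, t) = 106, q^n = 16384, Hamming bound = 154, |C| = 264 > bound (violated).

Step 1: Compute V_q(n, t) = Σ_{j=0}^2 C(n, j) (q−1)^j.
  j = 0: C(14,0)·(1)^0 = 1·1 = 1.
  j = 1: C(14,1)·(1)^1 = 14·1 = 14.
  j = 2: C(14,2)·(1)^2 = 91·1 = 91.
  V_q(n, t) = 1 + 14 + 91 = 106.
Step 2: q^n = 2^14 = 16384.
Step 3: Hamming bound ⌊q^n / V_q(n,t)⌋ = ⌊16384/106⌋ = 154.
Step 4: Compare |C| = 264 to 154: violated.
The claimed |C| lies above the Hamming bound, so no 2-ary code of length 14 with d ≥ 5 can have 264 codewords.
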